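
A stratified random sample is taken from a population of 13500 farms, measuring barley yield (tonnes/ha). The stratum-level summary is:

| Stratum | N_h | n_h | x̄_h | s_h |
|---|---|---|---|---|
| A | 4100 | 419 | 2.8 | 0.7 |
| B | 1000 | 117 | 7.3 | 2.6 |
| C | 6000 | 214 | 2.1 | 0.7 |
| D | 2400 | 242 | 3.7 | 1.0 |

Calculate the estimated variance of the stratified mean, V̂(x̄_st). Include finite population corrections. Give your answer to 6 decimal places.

V̂(x̄_st) = Σ W_h² (1 − n_h/N_h) s_h²/n_h, with W_h = N_h/N and N = 13500:
  stratum A: (4100/13500)²·(1 − 419/4100)·0.7²/419 = 9.68421e-05
  stratum B: (1000/13500)²·(1 − 117/1000)·2.6²/117 = 0.000279933
  stratum C: (6000/13500)²·(1 − 214/6000)·0.7²/214 = 0.000436159
  stratum D: (2400/13500)²·(1 − 242/2400)·1.0²/242 = 0.00011743
V̂(x̄_st) = 0.000930364

V̂(x̄_st) ≈ 0.000930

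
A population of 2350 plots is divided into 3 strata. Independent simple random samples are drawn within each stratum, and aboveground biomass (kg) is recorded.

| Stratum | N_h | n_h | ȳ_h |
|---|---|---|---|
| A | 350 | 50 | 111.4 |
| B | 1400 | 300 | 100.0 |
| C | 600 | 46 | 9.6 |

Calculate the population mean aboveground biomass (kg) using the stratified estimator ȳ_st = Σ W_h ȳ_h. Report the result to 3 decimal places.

N = Σ N_h = 2350. Stratum weights W_h = N_h/N.
ȳ_st = (350·111.4 + 1400·100.0 + 600·9.6) / 2350 = 78.61702

ȳ_st ≈ 78.617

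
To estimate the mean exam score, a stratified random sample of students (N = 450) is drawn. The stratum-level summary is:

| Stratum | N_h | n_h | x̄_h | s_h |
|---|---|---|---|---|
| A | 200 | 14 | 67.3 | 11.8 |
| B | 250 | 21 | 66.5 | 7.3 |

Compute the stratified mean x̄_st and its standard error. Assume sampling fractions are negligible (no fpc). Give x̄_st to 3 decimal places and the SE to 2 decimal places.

x̄_st ≈ 66.856, SE ≈ 1.66

x̄_st = Σ W_h x̄_h = (200·67.3 + 250·66.5)/450 = 66.85556
V̂(x̄_st) = Σ W_h² s_h²/n_h, with W_h = N_h/N and N = 450:
  stratum A: (200/450)²·11.8²/14 = 1.96459
  stratum B: (250/450)²·7.3²/21 = 0.783216
V̂(x̄_st) = 2.7478
SE(x̄_st) = √2.7478 = 1.65765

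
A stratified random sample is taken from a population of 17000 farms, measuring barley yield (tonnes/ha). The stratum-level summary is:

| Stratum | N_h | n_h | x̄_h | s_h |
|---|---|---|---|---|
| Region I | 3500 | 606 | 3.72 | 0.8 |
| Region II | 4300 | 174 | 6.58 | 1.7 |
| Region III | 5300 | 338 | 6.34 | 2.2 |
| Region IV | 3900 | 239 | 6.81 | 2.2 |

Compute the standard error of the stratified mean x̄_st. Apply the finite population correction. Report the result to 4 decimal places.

V̂(x̄_st) = Σ W_h² (1 − n_h/N_h) s_h²/n_h, with W_h = N_h/N and N = 17000:
  stratum Region I: (3500/17000)²·(1 − 606/3500)·0.8²/606 = 3.70149e-05
  stratum Region II: (4300/17000)²·(1 − 174/4300)·1.7²/174 = 0.00101964
  stratum Region III: (5300/17000)²·(1 − 338/5300)·2.2²/338 = 0.00130306
  stratum Region IV: (3900/17000)²·(1 − 239/3900)·2.2²/239 = 0.00100049
V̂(x̄_st) = 0.00336021
SE(x̄_st) = √0.00336021 = 0.0579673

SE(x̄_st) ≈ 0.0580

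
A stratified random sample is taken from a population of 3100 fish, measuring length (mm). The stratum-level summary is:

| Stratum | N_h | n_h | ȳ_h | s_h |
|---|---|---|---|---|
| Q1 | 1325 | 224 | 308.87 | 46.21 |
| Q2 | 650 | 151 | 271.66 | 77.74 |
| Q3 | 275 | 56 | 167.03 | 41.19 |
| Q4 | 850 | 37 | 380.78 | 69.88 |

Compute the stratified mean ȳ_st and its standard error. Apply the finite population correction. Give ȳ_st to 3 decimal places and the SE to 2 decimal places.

ȳ_st ≈ 308.203, SE ≈ 3.53

ȳ_st = Σ W_h ȳ_h = (1325·308.87 + 650·271.66 + 275·167.03 + 850·380.78)/3100 = 308.20258
V̂(ȳ_st) = Σ W_h² (1 − n_h/N_h) s_h²/n_h, with W_h = N_h/N and N = 3100:
  stratum Q1: (1325/3100)²·(1 − 224/1325)·46.21²/224 = 1.44712
  stratum Q2: (650/3100)²·(1 − 151/650)·77.74²/151 = 1.35084
  stratum Q3: (275/3100)²·(1 − 56/275)·41.19²/56 = 0.189867
  stratum Q4: (850/3100)²·(1 − 37/850)·69.88²/37 = 9.49052
V̂(ȳ_st) = 12.4783
SE(ȳ_st) = √12.4783 = 3.53247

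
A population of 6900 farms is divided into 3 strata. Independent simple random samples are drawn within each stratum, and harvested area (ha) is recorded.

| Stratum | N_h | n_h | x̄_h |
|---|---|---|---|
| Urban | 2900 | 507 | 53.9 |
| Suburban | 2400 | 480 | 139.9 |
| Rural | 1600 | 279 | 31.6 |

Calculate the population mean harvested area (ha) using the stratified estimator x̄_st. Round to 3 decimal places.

N = Σ N_h = 6900. Stratum weights W_h = N_h/N.
x̄_st = (2900·53.9 + 2400·139.9 + 1600·31.6) / 6900 = 78.64203

x̄_st ≈ 78.642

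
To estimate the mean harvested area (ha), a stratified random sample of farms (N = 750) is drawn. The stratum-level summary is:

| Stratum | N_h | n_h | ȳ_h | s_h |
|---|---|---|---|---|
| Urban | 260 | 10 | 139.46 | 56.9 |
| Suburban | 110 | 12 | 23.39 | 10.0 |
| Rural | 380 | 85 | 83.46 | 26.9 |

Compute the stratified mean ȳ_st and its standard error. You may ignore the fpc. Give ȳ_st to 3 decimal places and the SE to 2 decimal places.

ȳ_st = Σ W_h ȳ_h = (260·139.46 + 110·23.39 + 380·83.46)/750 = 94.06307
V̂(ȳ_st) = Σ W_h² s_h²/n_h, with W_h = N_h/N and N = 750:
  stratum Urban: (260/750)²·56.9²/10 = 38.9089
  stratum Suburban: (110/750)²·10.0²/12 = 0.179259
  stratum Rural: (380/750)²·26.9²/85 = 2.1854
V̂(ȳ_st) = 41.2735
SE(ȳ_st) = √41.2735 = 6.42445

ȳ_st ≈ 94.063, SE ≈ 6.42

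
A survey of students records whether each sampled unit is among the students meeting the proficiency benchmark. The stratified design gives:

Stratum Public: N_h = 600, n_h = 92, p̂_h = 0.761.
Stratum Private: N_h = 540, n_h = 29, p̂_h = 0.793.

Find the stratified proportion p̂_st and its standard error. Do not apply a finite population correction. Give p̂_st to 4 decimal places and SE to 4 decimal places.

p̂_st ≈ 0.7762, SE ≈ 0.0432

N = 1140; stratum weights W_h = N_h/N.
p̂_st = Σ W_h p̂_h = (600·0.761 + 540·0.793)/1140 = 0.77616
V̂(p̂_st) = Σ W_h² p̂_h(1−p̂_h)/(n_h−1):
  stratum Public: (600/1140)²·0.761·0.239/91 = 0.000553648
  stratum Private: (540/1140)²·0.793·0.207/28 = 0.00131542
V̂(p̂_st) = 0.00186906; SE = √V̂ = 0.0432327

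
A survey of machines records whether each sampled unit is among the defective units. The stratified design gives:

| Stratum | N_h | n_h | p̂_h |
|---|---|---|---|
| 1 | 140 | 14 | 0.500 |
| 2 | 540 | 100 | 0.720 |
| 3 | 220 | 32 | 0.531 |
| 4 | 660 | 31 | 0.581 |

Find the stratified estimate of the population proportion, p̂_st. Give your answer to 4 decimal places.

p̂_st ≈ 0.6148

N = 1560; stratum weights W_h = N_h/N.
p̂_st = Σ W_h p̂_h = (140·0.500 + 540·0.720 + 220·0.531 + 660·0.581)/1560 = 0.61479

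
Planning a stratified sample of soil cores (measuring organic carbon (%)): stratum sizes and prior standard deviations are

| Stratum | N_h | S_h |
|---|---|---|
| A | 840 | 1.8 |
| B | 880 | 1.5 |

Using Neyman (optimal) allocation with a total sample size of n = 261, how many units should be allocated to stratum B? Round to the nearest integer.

Neyman allocation: n_h = n · N_h S_h / Σ N_i S_i, with n = 261.
  stratum A: N_h·S_h = 840·1.8 = 1512.00
  stratum B: N_h·S_h = 880·1.5 = 1320.00
Σ N_h S_h = 2832.00
n for stratum B = 261·1320.00/2832.00 = 121.653 → 122

122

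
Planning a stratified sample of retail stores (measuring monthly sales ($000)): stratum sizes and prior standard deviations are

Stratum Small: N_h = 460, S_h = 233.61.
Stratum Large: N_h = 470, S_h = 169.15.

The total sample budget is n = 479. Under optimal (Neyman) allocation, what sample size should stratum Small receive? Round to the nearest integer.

275

Neyman allocation: n_h = n · N_h S_h / Σ N_i S_i, with n = 479.
  stratum Small: N_h·S_h = 460·233.61 = 107460.60
  stratum Large: N_h·S_h = 470·169.15 = 79500.50
Σ N_h S_h = 186961.10
n for stratum Small = 479·107460.60/186961.10 = 275.317 → 275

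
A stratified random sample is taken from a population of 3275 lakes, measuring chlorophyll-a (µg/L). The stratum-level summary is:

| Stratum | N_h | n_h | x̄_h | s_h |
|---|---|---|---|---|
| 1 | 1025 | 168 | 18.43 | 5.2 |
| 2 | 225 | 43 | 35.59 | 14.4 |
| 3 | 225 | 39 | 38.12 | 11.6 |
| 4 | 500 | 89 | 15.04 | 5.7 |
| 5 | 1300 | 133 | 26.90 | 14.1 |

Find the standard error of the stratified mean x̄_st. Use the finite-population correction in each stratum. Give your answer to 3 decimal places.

V̂(x̄_st) = Σ W_h² (1 − n_h/N_h) s_h²/n_h, with W_h = N_h/N and N = 3275:
  stratum 1: (1025/3275)²·(1 − 168/1025)·5.2²/168 = 0.0131819
  stratum 2: (225/3275)²·(1 − 43/225)·14.4²/43 = 0.0184114
  stratum 3: (225/3275)²·(1 − 39/225)·11.6²/39 = 0.0134625
  stratum 4: (500/3275)²·(1 − 89/500)·5.7²/89 = 0.00699438
  stratum 5: (1300/3275)²·(1 − 133/1300)·14.1²/133 = 0.211436
V̂(x̄_st) = 0.263486
SE(x̄_st) = √0.263486 = 0.513309

SE(x̄_st) ≈ 0.513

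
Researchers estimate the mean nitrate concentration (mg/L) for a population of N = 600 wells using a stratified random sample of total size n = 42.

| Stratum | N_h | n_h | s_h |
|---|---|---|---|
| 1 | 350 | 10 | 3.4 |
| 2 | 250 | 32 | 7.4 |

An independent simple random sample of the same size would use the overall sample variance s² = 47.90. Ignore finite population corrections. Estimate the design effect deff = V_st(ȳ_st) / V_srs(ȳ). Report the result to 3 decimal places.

V̂(ȳ_st) = Σ W_h² s_h²/n_h, with W_h = N_h/N and N = 600:
  stratum 1: (350/600)²·3.4²/10 = 0.393361
  stratum 2: (250/600)²·7.4²/32 = 0.297092
V_st = 0.690453
V_srs = s²/n = 47.90/42 = 1.14048
deff = V_st / V_srs = 0.690453/1.14048 = 0.6054

deff ≈ 0.605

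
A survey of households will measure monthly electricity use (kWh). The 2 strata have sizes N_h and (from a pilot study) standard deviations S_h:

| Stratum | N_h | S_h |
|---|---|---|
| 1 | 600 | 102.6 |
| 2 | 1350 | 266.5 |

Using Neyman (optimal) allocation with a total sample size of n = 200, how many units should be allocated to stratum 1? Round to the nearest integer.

29

Neyman allocation: n_h = n · N_h S_h / Σ N_i S_i, with n = 200.
  stratum 1: N_h·S_h = 600·102.6 = 61560.00
  stratum 2: N_h·S_h = 1350·266.5 = 359775.00
Σ N_h S_h = 421335.00
n for stratum 1 = 200·61560.00/421335.00 = 29.221 → 29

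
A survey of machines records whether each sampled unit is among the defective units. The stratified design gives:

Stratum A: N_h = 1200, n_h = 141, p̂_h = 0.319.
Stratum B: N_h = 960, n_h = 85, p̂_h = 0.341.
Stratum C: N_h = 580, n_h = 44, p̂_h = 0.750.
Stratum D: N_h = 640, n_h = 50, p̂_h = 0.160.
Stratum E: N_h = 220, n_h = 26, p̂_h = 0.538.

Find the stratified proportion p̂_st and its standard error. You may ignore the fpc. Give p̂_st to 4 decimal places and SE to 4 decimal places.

N = 3600; stratum weights W_h = N_h/N.
p̂_st = Σ W_h p̂_h = (1200·0.319 + 960·0.341 + 580·0.750 + 640·0.160 + 220·0.538)/3600 = 0.37942
V̂(p̂_st) = Σ W_h² p̂_h(1−p̂_h)/(n_h−1):
  stratum A: (1200/3600)²·0.319·0.681/140 = 0.000172412
  stratum B: (960/3600)²·0.341·0.659/84 = 0.000190238
  stratum C: (580/3600)²·0.750·0.250/43 = 0.000113184
  stratum D: (640/3600)²·0.160·0.840/49 = 8.66878e-05
  stratum E: (220/3600)²·0.538·0.462/25 = 3.713e-05
V̂(p̂_st) = 0.000599652; SE = √V̂ = 0.0244878

p̂_st ≈ 0.3794, SE ≈ 0.0245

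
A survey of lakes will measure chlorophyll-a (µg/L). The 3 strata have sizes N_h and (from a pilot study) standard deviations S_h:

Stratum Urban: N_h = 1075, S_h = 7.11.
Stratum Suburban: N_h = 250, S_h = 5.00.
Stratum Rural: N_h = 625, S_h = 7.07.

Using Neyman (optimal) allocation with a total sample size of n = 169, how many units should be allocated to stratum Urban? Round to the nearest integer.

Neyman allocation: n_h = n · N_h S_h / Σ N_i S_i, with n = 169.
  stratum Urban: N_h·S_h = 1075·7.11 = 7643.25
  stratum Suburban: N_h·S_h = 250·5.00 = 1250.00
  stratum Rural: N_h·S_h = 625·7.07 = 4418.75
Σ N_h S_h = 13312.00
n for stratum Urban = 169·7643.25/13312.00 = 97.033 → 97

97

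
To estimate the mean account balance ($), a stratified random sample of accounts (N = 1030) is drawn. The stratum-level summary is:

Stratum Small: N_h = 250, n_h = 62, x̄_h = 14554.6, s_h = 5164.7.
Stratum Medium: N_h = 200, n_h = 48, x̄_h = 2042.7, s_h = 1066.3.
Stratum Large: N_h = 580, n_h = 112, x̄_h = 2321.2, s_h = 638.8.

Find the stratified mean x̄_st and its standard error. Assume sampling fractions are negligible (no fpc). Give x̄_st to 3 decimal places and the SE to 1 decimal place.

x̄_st = Σ W_h x̄_h = (250·14554.6 + 200·2042.7 + 580·2321.2)/1030 = 5236.39417
V̂(x̄_st) = Σ W_h² s_h²/n_h, with W_h = N_h/N and N = 1030:
  stratum Small: (250/1030)²·5164.7²/62 = 25345.7
  stratum Medium: (200/1030)²·1066.3²/48 = 893.106
  stratum Large: (580/1030)²·638.8²/112 = 1155.3
V̂(x̄_st) = 27394.1
SE(x̄_st) = √27394.1 = 165.512

x̄_st ≈ 5236.394, SE ≈ 165.5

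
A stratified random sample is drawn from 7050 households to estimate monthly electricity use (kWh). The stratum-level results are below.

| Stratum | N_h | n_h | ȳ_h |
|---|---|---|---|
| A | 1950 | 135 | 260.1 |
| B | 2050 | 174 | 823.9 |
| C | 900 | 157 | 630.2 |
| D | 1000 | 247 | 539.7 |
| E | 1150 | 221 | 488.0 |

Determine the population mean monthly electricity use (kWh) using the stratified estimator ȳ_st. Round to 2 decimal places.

ȳ_st ≈ 548.12

N = Σ N_h = 7050. Stratum weights W_h = N_h/N.
ȳ_st = (1950·260.1 + 2050·823.9 + 900·630.2 + 1000·539.7 + 1150·488.0) / 7050 = 548.1234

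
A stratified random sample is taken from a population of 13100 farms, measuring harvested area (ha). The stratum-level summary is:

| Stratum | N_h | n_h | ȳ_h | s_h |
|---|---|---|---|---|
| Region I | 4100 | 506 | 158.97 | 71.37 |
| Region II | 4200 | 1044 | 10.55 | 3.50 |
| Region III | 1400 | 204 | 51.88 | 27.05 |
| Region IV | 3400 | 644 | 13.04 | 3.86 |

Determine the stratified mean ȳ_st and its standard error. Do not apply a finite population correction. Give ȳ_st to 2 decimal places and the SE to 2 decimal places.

ȳ_st = Σ W_h ȳ_h = (4100·158.97 + 4200·10.55 + 1400·51.88 + 3400·13.04)/13100 = 62.06527
V̂(ȳ_st) = Σ W_h² s_h²/n_h, with W_h = N_h/N and N = 13100:
  stratum Region I: (4100/13100)²·71.37²/506 = 0.986066
  stratum Region II: (4200/13100)²·3.50²/1044 = 0.00120612
  stratum Region III: (1400/13100)²·27.05²/204 = 0.0409655
  stratum Region IV: (3400/13100)²·3.86²/644 = 0.00155849
V̂(ȳ_st) = 1.0298
SE(ȳ_st) = √1.0298 = 1.01479

ȳ_st ≈ 62.07, SE ≈ 1.01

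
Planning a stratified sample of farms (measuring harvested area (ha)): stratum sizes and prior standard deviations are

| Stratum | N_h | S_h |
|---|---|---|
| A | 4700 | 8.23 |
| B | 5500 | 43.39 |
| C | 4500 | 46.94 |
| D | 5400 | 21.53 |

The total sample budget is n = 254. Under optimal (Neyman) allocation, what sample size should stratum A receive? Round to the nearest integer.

Neyman allocation: n_h = n · N_h S_h / Σ N_i S_i, with n = 254.
  stratum A: N_h·S_h = 4700·8.23 = 38681.00
  stratum B: N_h·S_h = 5500·43.39 = 238645.00
  stratum C: N_h·S_h = 4500·46.94 = 211230.00
  stratum D: N_h·S_h = 5400·21.53 = 116262.00
Σ N_h S_h = 604818.00
n for stratum A = 254·38681.00/604818.00 = 16.245 → 16

16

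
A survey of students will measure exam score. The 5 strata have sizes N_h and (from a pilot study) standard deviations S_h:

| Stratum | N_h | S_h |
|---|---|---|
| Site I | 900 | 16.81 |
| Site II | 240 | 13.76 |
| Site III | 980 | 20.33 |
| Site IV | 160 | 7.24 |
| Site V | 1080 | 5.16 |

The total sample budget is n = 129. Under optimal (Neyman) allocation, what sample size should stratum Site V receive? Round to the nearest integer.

16

Neyman allocation: n_h = n · N_h S_h / Σ N_i S_i, with n = 129.
  stratum Site I: N_h·S_h = 900·16.81 = 15129.00
  stratum Site II: N_h·S_h = 240·13.76 = 3302.40
  stratum Site III: N_h·S_h = 980·20.33 = 19923.40
  stratum Site IV: N_h·S_h = 160·7.24 = 1158.40
  stratum Site V: N_h·S_h = 1080·5.16 = 5572.80
Σ N_h S_h = 45086.00
n for stratum Site V = 129·5572.80/45086.00 = 15.945 → 16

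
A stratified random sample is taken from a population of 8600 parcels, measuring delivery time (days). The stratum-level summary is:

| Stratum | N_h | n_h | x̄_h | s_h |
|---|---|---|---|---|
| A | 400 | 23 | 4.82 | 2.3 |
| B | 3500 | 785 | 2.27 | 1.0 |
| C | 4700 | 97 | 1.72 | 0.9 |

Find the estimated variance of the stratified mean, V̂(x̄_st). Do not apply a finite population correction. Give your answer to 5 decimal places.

V̂(x̄_st) ≈ 0.00320

V̂(x̄_st) = Σ W_h² s_h²/n_h, with W_h = N_h/N and N = 8600:
  stratum A: (400/8600)²·2.3²/23 = 0.000497566
  stratum B: (3500/8600)²·1.0²/785 = 0.000210994
  stratum C: (4700/8600)²·0.9²/97 = 0.00249409
V̂(x̄_st) = 0.00320265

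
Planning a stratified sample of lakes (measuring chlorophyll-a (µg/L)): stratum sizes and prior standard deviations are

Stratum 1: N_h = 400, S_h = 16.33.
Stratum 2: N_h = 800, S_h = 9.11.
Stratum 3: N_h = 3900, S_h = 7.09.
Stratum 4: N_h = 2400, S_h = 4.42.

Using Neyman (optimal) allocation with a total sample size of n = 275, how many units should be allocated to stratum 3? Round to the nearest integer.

Neyman allocation: n_h = n · N_h S_h / Σ N_i S_i, with n = 275.
  stratum 1: N_h·S_h = 400·16.33 = 6532.00
  stratum 2: N_h·S_h = 800·9.11 = 7288.00
  stratum 3: N_h·S_h = 3900·7.09 = 27651.00
  stratum 4: N_h·S_h = 2400·4.42 = 10608.00
Σ N_h S_h = 52079.00
n for stratum 3 = 275·27651.00/52079.00 = 146.009 → 146

146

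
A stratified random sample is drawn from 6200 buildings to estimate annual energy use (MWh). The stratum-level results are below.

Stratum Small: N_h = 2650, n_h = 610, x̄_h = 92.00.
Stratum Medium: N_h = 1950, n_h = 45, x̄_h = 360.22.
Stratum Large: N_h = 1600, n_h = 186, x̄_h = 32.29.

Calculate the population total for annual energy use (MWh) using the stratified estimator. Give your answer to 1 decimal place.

τ̂_st = Σ N_h x̄_h = 2650·92.00 + 1950·360.22 + 1600·32.29 = 997893.0

τ̂_st ≈ 997893.0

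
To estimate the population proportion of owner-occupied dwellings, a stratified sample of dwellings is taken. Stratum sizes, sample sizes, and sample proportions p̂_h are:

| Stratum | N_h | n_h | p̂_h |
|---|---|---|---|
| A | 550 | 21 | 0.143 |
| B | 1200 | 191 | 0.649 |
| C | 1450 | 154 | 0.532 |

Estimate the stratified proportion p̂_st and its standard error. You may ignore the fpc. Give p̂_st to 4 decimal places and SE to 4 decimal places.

N = 3200; stratum weights W_h = N_h/N.
p̂_st = Σ W_h p̂_h = (550·0.143 + 1200·0.649 + 1450·0.532)/3200 = 0.50902
V̂(p̂_st) = Σ W_h² p̂_h(1−p̂_h)/(n_h−1):
  stratum A: (550/3200)²·0.143·0.857/20 = 0.000181014
  stratum B: (1200/3200)²·0.649·0.351/190 = 0.000168601
  stratum C: (1450/3200)²·0.532·0.468/153 = 0.00033412
V̂(p̂_st) = 0.000683735; SE = √V̂ = 0.0261483

p̂_st ≈ 0.5090, SE ≈ 0.0261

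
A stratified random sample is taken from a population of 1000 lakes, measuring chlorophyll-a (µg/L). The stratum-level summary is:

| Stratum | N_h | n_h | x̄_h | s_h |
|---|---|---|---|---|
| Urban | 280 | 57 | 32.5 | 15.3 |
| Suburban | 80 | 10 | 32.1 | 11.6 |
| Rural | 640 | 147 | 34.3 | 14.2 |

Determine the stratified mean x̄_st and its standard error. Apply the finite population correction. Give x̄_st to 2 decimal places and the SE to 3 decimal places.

x̄_st = Σ W_h x̄_h = (280·32.5 + 80·32.1 + 640·34.3)/1000 = 33.62000
V̂(x̄_st) = Σ W_h² (1 − n_h/N_h) s_h²/n_h, with W_h = N_h/N and N = 1000:
  stratum Urban: (280/1000)²·(1 − 57/280)·15.3²/57 = 0.256431
  stratum Suburban: (80/1000)²·(1 − 10/80)·11.6²/10 = 0.0753536
  stratum Rural: (640/1000)²·(1 − 147/640)·14.2²/147 = 0.432799
V̂(x̄_st) = 0.764584
SE(x̄_st) = √0.764584 = 0.874405

x̄_st ≈ 33.62, SE ≈ 0.874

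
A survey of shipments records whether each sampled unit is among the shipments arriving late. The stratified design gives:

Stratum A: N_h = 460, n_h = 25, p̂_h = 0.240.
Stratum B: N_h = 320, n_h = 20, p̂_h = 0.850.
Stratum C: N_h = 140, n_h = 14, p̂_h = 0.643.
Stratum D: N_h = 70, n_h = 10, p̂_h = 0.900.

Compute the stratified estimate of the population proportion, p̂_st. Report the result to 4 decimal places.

N = 990; stratum weights W_h = N_h/N.
p̂_st = Σ W_h p̂_h = (460·0.240 + 320·0.850 + 140·0.643 + 70·0.900)/990 = 0.54083

p̂_st ≈ 0.5408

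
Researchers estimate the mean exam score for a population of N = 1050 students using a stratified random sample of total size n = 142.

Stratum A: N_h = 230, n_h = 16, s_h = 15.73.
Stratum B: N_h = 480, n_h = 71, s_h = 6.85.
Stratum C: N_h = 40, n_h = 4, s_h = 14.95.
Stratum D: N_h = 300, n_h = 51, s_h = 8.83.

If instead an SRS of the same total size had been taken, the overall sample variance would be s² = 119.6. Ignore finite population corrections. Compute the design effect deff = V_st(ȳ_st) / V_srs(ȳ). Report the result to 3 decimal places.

deff ≈ 1.289

V̂(ȳ_st) = Σ W_h² s_h²/n_h, with W_h = N_h/N and N = 1050:
  stratum A: (230/1050)²·15.73²/16 = 0.742018
  stratum B: (480/1050)²·6.85²/71 = 0.13811
  stratum C: (40/1050)²·14.95²/4 = 0.0810893
  stratum D: (300/1050)²·8.83²/51 = 0.1248
V_st = 1.08602
V_srs = s²/n = 119.6/142 = 0.842254
deff = V_st / V_srs = 1.08602/0.842254 = 1.2894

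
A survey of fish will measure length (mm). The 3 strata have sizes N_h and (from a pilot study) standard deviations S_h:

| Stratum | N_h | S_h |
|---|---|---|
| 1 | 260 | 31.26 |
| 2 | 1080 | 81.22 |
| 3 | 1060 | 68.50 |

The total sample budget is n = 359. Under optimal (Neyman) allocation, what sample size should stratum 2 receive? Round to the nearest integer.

Neyman allocation: n_h = n · N_h S_h / Σ N_i S_i, with n = 359.
  stratum 1: N_h·S_h = 260·31.26 = 8127.60
  stratum 2: N_h·S_h = 1080·81.22 = 87717.60
  stratum 3: N_h·S_h = 1060·68.50 = 72610.00
Σ N_h S_h = 168455.20
n for stratum 2 = 359·87717.60/168455.20 = 186.938 → 187

187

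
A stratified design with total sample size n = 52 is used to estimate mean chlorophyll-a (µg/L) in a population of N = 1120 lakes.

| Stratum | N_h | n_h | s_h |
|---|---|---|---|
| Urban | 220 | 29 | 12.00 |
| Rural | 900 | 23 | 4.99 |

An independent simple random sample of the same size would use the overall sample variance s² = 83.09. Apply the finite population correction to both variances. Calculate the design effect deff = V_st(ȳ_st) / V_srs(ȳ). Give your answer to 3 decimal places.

deff ≈ 0.556

V̂(ȳ_st) = Σ W_h² (1 − n_h/N_h) s_h²/n_h, with W_h = N_h/N and N = 1120:
  stratum Urban: (220/1120)²·(1 − 29/220)·12.00²/29 = 0.166335
  stratum Rural: (900/1120)²·(1 − 23/900)·4.99²/23 = 0.681207
V_st = 0.847543
V_srs = (1 − 52/1120)·83.09/52 = 1.5237
deff = V_st / V_srs = 0.847543/1.5237 = 0.5562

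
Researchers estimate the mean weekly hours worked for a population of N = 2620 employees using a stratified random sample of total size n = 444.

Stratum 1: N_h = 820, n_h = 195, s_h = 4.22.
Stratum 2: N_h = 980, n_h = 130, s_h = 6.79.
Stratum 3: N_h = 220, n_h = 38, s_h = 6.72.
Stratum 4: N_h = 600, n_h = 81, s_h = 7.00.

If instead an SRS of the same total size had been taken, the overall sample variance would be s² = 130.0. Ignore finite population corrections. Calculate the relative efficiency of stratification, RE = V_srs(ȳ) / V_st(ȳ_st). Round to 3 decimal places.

RE ≈ 2.967

V̂(ȳ_st) = Σ W_h² s_h²/n_h, with W_h = N_h/N and N = 2620:
  stratum 1: (820/2620)²·4.22²/195 = 0.00894572
  stratum 2: (980/2620)²·6.79²/130 = 0.0496187
  stratum 3: (220/2620)²·6.72²/38 = 0.00837911
  stratum 4: (600/2620)²·7.00²/81 = 0.0317257
V_st = 0.0986693
V_srs = s²/n = 130.0/444 = 0.292793
Relative efficiency = V_srs / V_st = 0.292793/0.0986693 = 2.9674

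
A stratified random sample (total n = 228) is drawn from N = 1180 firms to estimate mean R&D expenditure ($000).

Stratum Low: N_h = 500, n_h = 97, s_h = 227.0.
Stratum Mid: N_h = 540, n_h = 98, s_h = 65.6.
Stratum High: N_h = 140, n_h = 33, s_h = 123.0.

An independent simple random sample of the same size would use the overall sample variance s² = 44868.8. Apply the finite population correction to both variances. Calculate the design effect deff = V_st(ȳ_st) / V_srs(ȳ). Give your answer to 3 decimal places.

deff ≈ 0.563

V̂(ȳ_st) = Σ W_h² (1 − n_h/N_h) s_h²/n_h, with W_h = N_h/N and N = 1180:
  stratum Low: (500/1180)²·(1 − 97/500)·227.0²/97 = 76.876
  stratum Mid: (540/1180)²·(1 − 98/540)·65.6²/98 = 7.5272
  stratum High: (140/1180)²·(1 − 33/140)·123.0²/33 = 4.93224
V_st = 89.3355
V_srs = (1 − 228/1180)·44868.8/228 = 158.769
deff = V_st / V_srs = 89.3355/158.769 = 0.5627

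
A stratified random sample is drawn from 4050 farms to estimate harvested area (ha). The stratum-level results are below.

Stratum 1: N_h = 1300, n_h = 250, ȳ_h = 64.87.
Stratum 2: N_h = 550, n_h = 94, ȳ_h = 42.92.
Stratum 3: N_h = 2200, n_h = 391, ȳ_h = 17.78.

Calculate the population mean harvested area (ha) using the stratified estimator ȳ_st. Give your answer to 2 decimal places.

N = Σ N_h = 4050. Stratum weights W_h = N_h/N.
ȳ_st = (1300·64.87 + 550·42.92 + 2200·17.78) / 4050 = 36.3094

ȳ_st ≈ 36.31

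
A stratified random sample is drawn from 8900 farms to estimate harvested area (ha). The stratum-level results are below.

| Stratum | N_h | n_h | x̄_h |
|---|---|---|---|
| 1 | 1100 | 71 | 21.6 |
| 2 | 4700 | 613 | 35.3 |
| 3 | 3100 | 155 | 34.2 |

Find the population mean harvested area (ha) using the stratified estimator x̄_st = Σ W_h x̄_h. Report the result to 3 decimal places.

N = Σ N_h = 8900. Stratum weights W_h = N_h/N.
x̄_st = (1100·21.6 + 4700·35.3 + 3100·34.2) / 8900 = 33.22360

x̄_st ≈ 33.224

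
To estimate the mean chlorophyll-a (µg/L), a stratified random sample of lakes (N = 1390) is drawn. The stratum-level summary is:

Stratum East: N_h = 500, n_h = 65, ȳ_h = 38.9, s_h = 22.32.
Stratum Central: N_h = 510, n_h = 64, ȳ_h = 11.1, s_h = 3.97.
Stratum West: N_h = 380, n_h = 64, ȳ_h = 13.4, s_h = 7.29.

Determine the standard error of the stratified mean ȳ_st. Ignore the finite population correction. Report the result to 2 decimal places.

V̂(ȳ_st) = Σ W_h² s_h²/n_h, with W_h = N_h/N and N = 1390:
  stratum East: (500/1390)²·22.32²/65 = 0.991712
  stratum Central: (510/1390)²·3.97²/64 = 0.0331522
  stratum West: (380/1390)²·7.29²/64 = 0.0620601
V̂(ȳ_st) = 1.08692
SE(ȳ_st) = √1.08692 = 1.04256

SE(ȳ_st) ≈ 1.04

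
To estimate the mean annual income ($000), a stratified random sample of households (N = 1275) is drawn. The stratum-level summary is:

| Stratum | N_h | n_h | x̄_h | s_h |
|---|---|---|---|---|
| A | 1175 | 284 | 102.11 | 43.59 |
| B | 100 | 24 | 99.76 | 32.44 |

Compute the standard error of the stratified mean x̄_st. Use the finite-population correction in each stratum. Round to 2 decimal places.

V̂(x̄_st) = Σ W_h² (1 − n_h/N_h) s_h²/n_h, with W_h = N_h/N and N = 1275:
  stratum A: (1175/1275)²·(1 − 284/1175)·43.59²/284 = 4.30874
  stratum B: (100/1275)²·(1 − 24/100)·32.44²/24 = 0.204995
V̂(x̄_st) = 4.51374
SE(x̄_st) = √4.51374 = 2.12456

SE(x̄_st) ≈ 2.12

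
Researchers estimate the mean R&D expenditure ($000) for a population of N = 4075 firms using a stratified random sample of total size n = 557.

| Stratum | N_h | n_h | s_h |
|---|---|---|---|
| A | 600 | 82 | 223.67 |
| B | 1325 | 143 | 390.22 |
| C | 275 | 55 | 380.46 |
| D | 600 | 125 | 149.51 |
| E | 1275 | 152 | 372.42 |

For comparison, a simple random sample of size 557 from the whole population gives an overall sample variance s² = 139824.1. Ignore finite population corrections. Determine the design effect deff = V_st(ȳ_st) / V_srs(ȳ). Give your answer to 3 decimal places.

deff ≈ 0.920

V̂(ȳ_st) = Σ W_h² s_h²/n_h, with W_h = N_h/N and N = 4075:
  stratum A: (600/4075)²·223.67²/82 = 13.2266
  stratum B: (1325/4075)²·390.22²/143 = 112.58
  stratum C: (275/4075)²·380.46²/55 = 11.9858
  stratum D: (600/4075)²·149.51²/125 = 3.87684
  stratum E: (1275/4075)²·372.42²/152 = 89.328
V_st = 230.997
V_srs = s²/n = 139824.1/557 = 251.031
deff = V_st / V_srs = 230.997/251.031 = 0.9202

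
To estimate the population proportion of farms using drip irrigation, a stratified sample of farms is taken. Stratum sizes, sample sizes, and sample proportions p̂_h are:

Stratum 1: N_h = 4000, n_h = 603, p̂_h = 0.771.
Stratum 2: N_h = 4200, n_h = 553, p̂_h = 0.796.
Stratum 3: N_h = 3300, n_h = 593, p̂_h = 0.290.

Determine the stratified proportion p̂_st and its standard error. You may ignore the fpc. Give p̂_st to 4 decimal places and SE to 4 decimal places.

N = 11500; stratum weights W_h = N_h/N.
p̂_st = Σ W_h p̂_h = (4000·0.771 + 4200·0.796 + 3300·0.290)/11500 = 0.64210
V̂(p̂_st) = Σ W_h² p̂_h(1−p̂_h)/(n_h−1):
  stratum 1: (4000/11500)²·0.771·0.229/602 = 3.54828e-05
  stratum 2: (4200/11500)²·0.796·0.204/552 = 3.9238e-05
  stratum 3: (3300/11500)²·0.290·0.710/592 = 2.86396e-05
V̂(p̂_st) = 0.00010336; SE = √V̂ = 0.0101666

p̂_st ≈ 0.6421, SE ≈ 0.0102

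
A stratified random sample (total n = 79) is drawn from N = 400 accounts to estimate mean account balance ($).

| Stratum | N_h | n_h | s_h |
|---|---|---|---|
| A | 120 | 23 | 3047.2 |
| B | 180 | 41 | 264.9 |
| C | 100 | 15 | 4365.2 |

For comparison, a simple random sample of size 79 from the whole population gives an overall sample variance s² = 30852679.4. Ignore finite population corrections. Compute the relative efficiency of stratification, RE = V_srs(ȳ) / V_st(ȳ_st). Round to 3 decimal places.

RE ≈ 3.365

V̂(ȳ_st) = Σ W_h² s_h²/n_h, with W_h = N_h/N and N = 400:
  stratum A: (120/400)²·3047.2²/23 = 36334.3
  stratum B: (180/400)²·264.9²/41 = 346.581
  stratum C: (100/400)²·4365.2²/15 = 79395.7
V_st = 116077
V_srs = s²/n = 30852679.4/79 = 390540
Relative efficiency = V_srs / V_st = 390540/116077 = 3.3645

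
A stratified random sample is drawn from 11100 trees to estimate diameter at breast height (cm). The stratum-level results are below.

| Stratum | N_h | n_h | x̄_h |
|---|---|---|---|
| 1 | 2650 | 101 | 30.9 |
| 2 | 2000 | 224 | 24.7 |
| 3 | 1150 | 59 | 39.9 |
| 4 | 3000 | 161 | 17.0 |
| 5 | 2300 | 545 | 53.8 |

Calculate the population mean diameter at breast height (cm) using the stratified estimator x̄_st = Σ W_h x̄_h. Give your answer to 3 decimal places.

x̄_st ≈ 31.704

N = Σ N_h = 11100. Stratum weights W_h = N_h/N.
x̄_st = (2650·30.9 + 2000·24.7 + 1150·39.9 + 3000·17.0 + 2300·53.8) / 11100 = 31.70360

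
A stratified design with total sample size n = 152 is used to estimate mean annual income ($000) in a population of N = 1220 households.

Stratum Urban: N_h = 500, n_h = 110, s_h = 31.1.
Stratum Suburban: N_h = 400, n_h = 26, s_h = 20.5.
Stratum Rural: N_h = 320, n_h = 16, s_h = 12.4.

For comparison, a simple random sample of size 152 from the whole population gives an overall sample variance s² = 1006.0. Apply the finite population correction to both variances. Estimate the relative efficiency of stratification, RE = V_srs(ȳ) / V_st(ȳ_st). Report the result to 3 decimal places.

RE ≈ 1.702

V̂(ȳ_st) = Σ W_h² (1 − n_h/N_h) s_h²/n_h, with W_h = N_h/N and N = 1220:
  stratum Urban: (500/1220)²·(1 − 110/500)·31.1²/110 = 1.15197
  stratum Suburban: (400/1220)²·(1 − 26/400)·20.5²/26 = 1.6246
  stratum Rural: (320/1220)²·(1 − 16/320)·12.4²/16 = 0.628098
V_st = 3.40467
V_srs = (1 − 152/1220)·1006.0/152 = 5.79383
Relative efficiency = V_srs / V_st = 5.79383/3.40467 = 1.7017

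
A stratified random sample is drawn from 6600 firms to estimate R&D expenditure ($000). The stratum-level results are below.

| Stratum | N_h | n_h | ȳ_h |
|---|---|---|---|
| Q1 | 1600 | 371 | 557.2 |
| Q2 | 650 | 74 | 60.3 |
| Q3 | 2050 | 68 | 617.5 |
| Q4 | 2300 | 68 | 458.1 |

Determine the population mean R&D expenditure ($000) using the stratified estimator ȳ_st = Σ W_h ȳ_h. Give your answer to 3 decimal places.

N = Σ N_h = 6600. Stratum weights W_h = N_h/N.
ȳ_st = (1600·557.2 + 650·60.3 + 2050·617.5 + 2300·458.1) / 6600 = 492.45758

ȳ_st ≈ 492.458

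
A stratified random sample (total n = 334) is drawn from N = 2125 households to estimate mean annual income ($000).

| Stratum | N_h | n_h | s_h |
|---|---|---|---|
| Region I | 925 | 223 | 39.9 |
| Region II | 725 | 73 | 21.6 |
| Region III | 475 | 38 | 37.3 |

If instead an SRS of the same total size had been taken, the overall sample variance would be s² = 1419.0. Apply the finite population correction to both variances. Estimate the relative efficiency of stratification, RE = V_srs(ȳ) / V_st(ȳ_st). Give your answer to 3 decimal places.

V̂(ȳ_st) = Σ W_h² (1 − n_h/N_h) s_h²/n_h, with W_h = N_h/N and N = 2125:
  stratum Region I: (925/2125)²·(1 − 223/925)·39.9²/223 = 1.0266
  stratum Region II: (725/2125)²·(1 − 73/725)·21.6²/73 = 0.66904
  stratum Region III: (475/2125)²·(1 − 38/475)·37.3²/38 = 1.68303
V_st = 3.37867
V_srs = (1 − 334/2125)·1419.0/334 = 3.58074
Relative efficiency = V_srs / V_st = 3.58074/3.37867 = 1.0598

RE ≈ 1.060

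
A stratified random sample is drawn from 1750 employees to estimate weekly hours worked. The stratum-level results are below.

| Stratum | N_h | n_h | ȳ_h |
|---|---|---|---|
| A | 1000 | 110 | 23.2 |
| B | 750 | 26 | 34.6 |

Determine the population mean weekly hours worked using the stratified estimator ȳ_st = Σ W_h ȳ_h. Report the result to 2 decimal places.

N = Σ N_h = 1750. Stratum weights W_h = N_h/N.
ȳ_st = (1000·23.2 + 750·34.6) / 1750 = 28.0857

ȳ_st ≈ 28.09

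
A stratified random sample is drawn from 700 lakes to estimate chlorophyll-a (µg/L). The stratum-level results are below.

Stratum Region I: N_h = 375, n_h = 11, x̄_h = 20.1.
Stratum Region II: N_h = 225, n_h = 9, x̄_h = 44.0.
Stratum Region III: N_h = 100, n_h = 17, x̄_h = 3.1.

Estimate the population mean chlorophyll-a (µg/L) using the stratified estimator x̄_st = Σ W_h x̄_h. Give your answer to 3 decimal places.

x̄_st ≈ 25.354

N = Σ N_h = 700. Stratum weights W_h = N_h/N.
x̄_st = (375·20.1 + 225·44.0 + 100·3.1) / 700 = 25.35357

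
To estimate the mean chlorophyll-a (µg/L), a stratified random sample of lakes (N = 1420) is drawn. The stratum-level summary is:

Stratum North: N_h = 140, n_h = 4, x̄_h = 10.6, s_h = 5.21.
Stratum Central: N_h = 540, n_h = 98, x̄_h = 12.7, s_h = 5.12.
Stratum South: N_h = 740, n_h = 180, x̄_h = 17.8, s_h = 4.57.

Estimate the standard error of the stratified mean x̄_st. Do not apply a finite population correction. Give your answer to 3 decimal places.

SE(x̄_st) ≈ 0.369

V̂(x̄_st) = Σ W_h² s_h²/n_h, with W_h = N_h/N and N = 1420:
  stratum North: (140/1420)²·5.21²/4 = 0.0659622
  stratum Central: (540/1420)²·5.12²/98 = 0.0386834
  stratum South: (740/1420)²·4.57²/180 = 0.0315099
V̂(x̄_st) = 0.136155
SE(x̄_st) = √0.136155 = 0.368992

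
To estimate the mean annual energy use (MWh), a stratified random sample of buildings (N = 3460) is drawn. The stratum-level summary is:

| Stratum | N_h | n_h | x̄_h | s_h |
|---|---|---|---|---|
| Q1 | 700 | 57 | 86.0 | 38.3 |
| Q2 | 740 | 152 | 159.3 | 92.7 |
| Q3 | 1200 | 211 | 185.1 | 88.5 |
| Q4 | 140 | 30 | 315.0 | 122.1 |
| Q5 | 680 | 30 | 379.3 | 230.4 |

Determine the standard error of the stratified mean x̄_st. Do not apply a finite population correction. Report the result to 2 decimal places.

SE(x̄_st) ≈ 8.79

V̂(x̄_st) = Σ W_h² s_h²/n_h, with W_h = N_h/N and N = 3460:
  stratum Q1: (700/3460)²·38.3²/57 = 1.05334
  stratum Q2: (740/3460)²·92.7²/152 = 2.58599
  stratum Q3: (1200/3460)²·88.5²/211 = 4.46493
  stratum Q4: (140/3460)²·122.1²/30 = 0.813606
  stratum Q5: (680/3460)²·230.4²/30 = 68.3454
V̂(x̄_st) = 77.2633
SE(x̄_st) = √77.2633 = 8.78995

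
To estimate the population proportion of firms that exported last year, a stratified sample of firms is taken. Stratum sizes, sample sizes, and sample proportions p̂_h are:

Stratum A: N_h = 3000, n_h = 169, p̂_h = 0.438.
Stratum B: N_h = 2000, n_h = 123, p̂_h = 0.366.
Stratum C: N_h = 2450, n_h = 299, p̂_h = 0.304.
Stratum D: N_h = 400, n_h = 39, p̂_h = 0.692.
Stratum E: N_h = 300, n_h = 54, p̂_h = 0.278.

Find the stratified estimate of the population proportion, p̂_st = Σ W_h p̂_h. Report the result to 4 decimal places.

N = 8150; stratum weights W_h = N_h/N.
p̂_st = Σ W_h p̂_h = (3000·0.438 + 2000·0.366 + 2450·0.304 + 400·0.692 + 300·0.278)/8150 = 0.38663

p̂_st ≈ 0.3866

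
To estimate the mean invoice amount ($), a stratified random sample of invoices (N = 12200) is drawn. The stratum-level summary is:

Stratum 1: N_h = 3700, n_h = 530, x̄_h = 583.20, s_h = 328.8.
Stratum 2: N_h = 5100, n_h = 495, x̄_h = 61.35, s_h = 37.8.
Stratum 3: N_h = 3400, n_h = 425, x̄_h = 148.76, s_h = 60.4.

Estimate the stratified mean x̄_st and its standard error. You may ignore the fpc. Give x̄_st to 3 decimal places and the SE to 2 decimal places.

x̄_st = Σ W_h x̄_h = (3700·583.20 + 5100·61.35 + 3400·148.76)/12200 = 243.97615
V̂(x̄_st) = Σ W_h² s_h²/n_h, with W_h = N_h/N and N = 12200:
  stratum 1: (3700/12200)²·328.8²/530 = 18.7617
  stratum 2: (5100/12200)²·37.8²/495 = 0.504428
  stratum 3: (3400/12200)²·60.4²/425 = 0.666689
V̂(x̄_st) = 19.9328
SE(x̄_st) = √19.9328 = 4.46462

x̄_st ≈ 243.976, SE ≈ 4.46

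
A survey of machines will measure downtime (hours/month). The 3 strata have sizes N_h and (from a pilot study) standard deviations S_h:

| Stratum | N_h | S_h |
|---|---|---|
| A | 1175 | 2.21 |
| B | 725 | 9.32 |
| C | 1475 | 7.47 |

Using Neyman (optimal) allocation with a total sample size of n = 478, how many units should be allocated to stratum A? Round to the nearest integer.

61

Neyman allocation: n_h = n · N_h S_h / Σ N_i S_i, with n = 478.
  stratum A: N_h·S_h = 1175·2.21 = 2596.75
  stratum B: N_h·S_h = 725·9.32 = 6757.00
  stratum C: N_h·S_h = 1475·7.47 = 11018.25
Σ N_h S_h = 20372.00
n for stratum A = 478·2596.75/20372.00 = 60.929 → 61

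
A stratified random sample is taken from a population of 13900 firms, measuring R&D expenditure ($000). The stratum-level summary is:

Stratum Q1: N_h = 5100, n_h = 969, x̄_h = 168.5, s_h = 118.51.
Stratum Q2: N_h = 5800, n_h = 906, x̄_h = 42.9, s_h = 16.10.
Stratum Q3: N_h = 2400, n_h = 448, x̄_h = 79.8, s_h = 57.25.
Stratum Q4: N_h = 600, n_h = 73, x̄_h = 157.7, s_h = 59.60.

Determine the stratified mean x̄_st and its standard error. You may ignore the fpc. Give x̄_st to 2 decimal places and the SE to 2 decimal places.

x̄_st ≈ 100.31, SE ≈ 1.52

x̄_st = Σ W_h x̄_h = (5100·168.5 + 5800·42.9 + 2400·79.8 + 600·157.7)/13900 = 100.31007
V̂(x̄_st) = Σ W_h² s_h²/n_h, with W_h = N_h/N and N = 13900:
  stratum Q1: (5100/13900)²·118.51²/969 = 1.95118
  stratum Q2: (5800/13900)²·16.10²/906 = 0.0498138
  stratum Q3: (2400/13900)²·57.25²/448 = 0.218105
  stratum Q4: (600/13900)²·59.60²/73 = 0.0906656
V̂(x̄_st) = 2.30976
SE(x̄_st) = √2.30976 = 1.51979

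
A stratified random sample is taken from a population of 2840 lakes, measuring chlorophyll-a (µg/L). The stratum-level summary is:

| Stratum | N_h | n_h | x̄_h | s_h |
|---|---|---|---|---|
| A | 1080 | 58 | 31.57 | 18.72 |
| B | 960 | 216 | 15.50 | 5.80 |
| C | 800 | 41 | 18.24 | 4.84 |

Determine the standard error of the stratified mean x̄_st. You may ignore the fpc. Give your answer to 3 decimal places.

SE(x̄_st) ≈ 0.968

V̂(x̄_st) = Σ W_h² s_h²/n_h, with W_h = N_h/N and N = 2840:
  stratum A: (1080/2840)²·18.72²/58 = 0.873765
  stratum B: (960/2840)²·5.80²/216 = 0.0177954
  stratum C: (800/2840)²·4.84²/41 = 0.0453367
V̂(x̄_st) = 0.936897
SE(x̄_st) = √0.936897 = 0.967934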